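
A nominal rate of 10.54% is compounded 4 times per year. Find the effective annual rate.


Formula: EAR = (1 + r/m)^m - 1
Period rate: r/m = 0.1054 / 4 = 0.02635
Compounding: (1 + 0.02635)^4 = 1.10964
EAR = 1.10964 - 1 = 0.10964

0.10964


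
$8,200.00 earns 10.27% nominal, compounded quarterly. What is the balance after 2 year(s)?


Formula: FV = P * (1 + r/m)^(m*t)
Period rate: r/m = 0.1027 / 4 = 0.025675
Total periods: m*t = 4 * 2 = 8
Growth factor: (1 + 0.025675)^8 = 1.224837
FV = $8,200.00 * 1.224837 = $10,043.66

$10,043.66


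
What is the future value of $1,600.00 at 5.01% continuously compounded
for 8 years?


Formula: FV = P * e^(r*t)
Exponent: r*t = 0.0501 * 8 = 0.4008
e^(0.4008) = 1.493019
FV = $1,600.00 * 1.493019 = $2,388.83

$2,388.83


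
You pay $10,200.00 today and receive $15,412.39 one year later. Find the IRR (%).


Formula: IRR = C1/C0 - 1
Substituting: IRR = $15,412.39 / $10,200.00 - 1
Ratio: 1.511019 - 1 = 0.511019
IRR = 51.1019%

51.1019%


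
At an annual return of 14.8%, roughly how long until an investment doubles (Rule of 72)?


Formula: Years ≈ 72 / r
Substituting: Years ≈ 72 / 14.8
Years ≈ 4.9

4.9 years


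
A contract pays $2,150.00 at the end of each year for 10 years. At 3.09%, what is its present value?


Formula: PV = PMT * (1 - (1+r)^(-n)) / r
Discount factor: (1 + 0.0309)^(-10) = 0.737623
Bracket: 1 - 0.737623 = 0.262377
PV = $2,150.00 * 0.262377 / 0.0309 = $18,255.99

$18,255.99


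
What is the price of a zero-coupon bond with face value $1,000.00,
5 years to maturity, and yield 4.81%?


Formula: Price = FV / (1 + r)^n
Substituting: Price = $1,000.00 / (1 + 0.0481)^5
Discount factor: (1.0481)^5 = 1.264776
Price = $1,000.00 / 1.264776 = $790.65

$790.65


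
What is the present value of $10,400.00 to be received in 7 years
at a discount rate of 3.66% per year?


Formula: PV = FV / (1 + r)^n
Substituting: PV = $10,400.00 / (1 + 0.0366)^7
Discount factor: (1.0366)^7 = 1.286111
PV = $10,400.00 / 1.286111 = $8,086.39

$8,086.39


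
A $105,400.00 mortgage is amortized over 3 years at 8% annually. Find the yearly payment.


Formula: PMT = PV * r / (1 - (1+r)^(-n))
Denominator: 1 - (1 + 0.08)^(-3) = 0.206168
Numerator: $105,400.00 * 0.08 = 8432.0
PMT = 8432.0 / 0.206168 = $40,898.73

$40,898.73


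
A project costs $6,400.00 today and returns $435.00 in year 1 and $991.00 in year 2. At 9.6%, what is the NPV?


Formula: NPV = C0 + C1/(1+r) + C2/(1+r)^2
Discount C1: $435.00 / (1 + 0.096) = $396.90
Discount C2: $991.00 / (1 + 0.096)^2 = $825.00
NPV = -$6,400.00 + $396.90 + $825.00 = -$5,178.10

-$5,178.10


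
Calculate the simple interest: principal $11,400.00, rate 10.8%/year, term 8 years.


Formula: I = P * r * t
Substituting: I = $11,400.00 * 0.108 * 8
Step: I = $11,400.00 * 0.864
I = $9,849.60

$9,849.60


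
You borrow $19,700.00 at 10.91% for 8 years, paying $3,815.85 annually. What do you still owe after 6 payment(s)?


Formula: Balance = PV*(1+r)^k - PMT*((1+r)^k - 1)/r
Growth: (1 + 0.1091)^6 = 1.861334
Accumulated factor: ((1+r)^k - 1)/r = 7.894901
Balance = $19,700.00 * 1.861334 - $3,815.85 * 7.894901
Balance = $6,542.52

$6,542.52


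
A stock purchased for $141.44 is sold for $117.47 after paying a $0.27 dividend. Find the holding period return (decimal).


Formula: HPR = (P1 - P0 + D) / P0
Gain: $117.47 - $141.44 + $0.27 = -$23.70
HPR = -$23.70 / $141.44 = -0.1676

-0.1676


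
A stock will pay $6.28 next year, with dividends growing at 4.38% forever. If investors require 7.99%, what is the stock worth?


Formula: P = D1 / (r - g)
Spread: r - g = 0.0799 - 0.0438 = 0.0361
Substituting: P = $6.28 / 0.0361
P = $173.96

$173.96


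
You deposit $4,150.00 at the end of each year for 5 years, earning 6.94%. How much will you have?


Formula: FV = PMT * ((1+r)^n - 1) / r
Growth factor: (1 + 0.0694)^5 = 1.398624
Numerator: 1.398624 - 1 = 0.398624
FV = $4,150.00 * 0.398624 / 0.0694 = $23,837.01

$23,837.01


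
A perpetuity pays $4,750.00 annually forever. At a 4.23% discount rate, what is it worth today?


Formula: PV = C / r
Substituting: PV = $4,750.00 / 0.0423
PV = $112,293.14

$112,293.14


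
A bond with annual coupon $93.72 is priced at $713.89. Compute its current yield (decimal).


Formula: Current yield = annual coupon / price
Substituting: CY = $93.72 / $713.89
CY = 0.131281

0.131281


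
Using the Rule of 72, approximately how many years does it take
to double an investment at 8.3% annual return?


Formula: Years ≈ 72 / r
Substituting: Years ≈ 72 / 8.3
Years ≈ 8.7

8.7 years


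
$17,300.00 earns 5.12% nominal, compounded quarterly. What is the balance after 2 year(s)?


Formula: FV = P * (1 + r/m)^(m*t)
Period rate: r/m = 0.0512 / 4 = 0.0128
Total periods: m*t = 4 * 2 = 8
Growth factor: (1 + 0.0128)^8 = 1.107107
FV = $17,300.00 * 1.107107 = $19,152.95

$19,152.95


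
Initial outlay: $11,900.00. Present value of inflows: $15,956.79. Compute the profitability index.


Formula: PI = PV(cash flows) / initial investment
Substituting: PI = $15,956.79 / $11,900.00
PI = 1.3409

1.3409


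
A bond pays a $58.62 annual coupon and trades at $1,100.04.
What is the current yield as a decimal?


Formula: Current yield = annual coupon / price
Substituting: CY = $58.62 / $1,100.04
CY = 0.053289

0.053289


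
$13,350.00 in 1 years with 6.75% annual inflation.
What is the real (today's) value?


Formula: Real value = nominal / (1 + inflation)^years
Price level: (1 + 0.0675)^1 = 1.0675
Real value = $13,350.00 / 1.0675 = $12,505.85

$12,505.85


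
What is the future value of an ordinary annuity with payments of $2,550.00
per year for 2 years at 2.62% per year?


Formula: FV = PMT * ((1+r)^n - 1) / r
Growth factor: (1 + 0.0262)^2 = 1.053086
Numerator: 1.053086 - 1 = 0.053086
FV = $2,550.00 * 0.053086 / 0.0262 = $5,166.81

$5,166.81


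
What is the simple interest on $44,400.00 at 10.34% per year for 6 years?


Formula: I = P * r * t
Substituting: I = $44,400.00 * 0.1034 * 6
Step: I = $44,400.00 * 0.6204
I = $27,545.76

$27,545.76


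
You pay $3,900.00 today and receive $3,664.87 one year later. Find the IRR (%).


Formula: IRR = C1/C0 - 1
Substituting: IRR = $3,664.87 / $3,900.00 - 1
Ratio: 0.93971 - 1 = -0.06029
IRR = -6.029%

-6.029%


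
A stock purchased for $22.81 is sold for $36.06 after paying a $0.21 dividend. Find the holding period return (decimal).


Formula: HPR = (P1 - P0 + D) / P0
Gain: $36.06 - $22.81 + $0.21 = $13.46
HPR = $13.46 / $22.81 = 0.5901

0.5901


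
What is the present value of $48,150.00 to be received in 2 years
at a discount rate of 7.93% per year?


Formula: PV = FV / (1 + r)^n
Substituting: PV = $48,150.00 / (1 + 0.0793)^2
Discount factor: (1.0793)^2 = 1.164888
PV = $48,150.00 / 1.164888 = $41,334.43

$41,334.43


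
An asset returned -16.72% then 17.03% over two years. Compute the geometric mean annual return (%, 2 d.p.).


Formula: Geometric mean = ((1+r1)*(1+r2))^(1/2) - 1
Product: (1 + -0.1672) * (1 + 0.1703) = 0.8328 * 1.1703 = 0.974626
Square root: 0.974626^0.5 = 0.987231
Geometric mean = 0.987231 - 1 = -0.012769
As percentage: -1.28%

-1.28%


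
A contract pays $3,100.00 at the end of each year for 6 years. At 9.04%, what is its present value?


Formula: PV = PMT * (1 - (1+r)^(-n)) / r
Discount factor: (1 + 0.0904)^(-6) = 0.594956
Bracket: 1 - 0.594956 = 0.405044
PV = $3,100.00 * 0.405044 / 0.0904 = $13,889.78

$13,889.78


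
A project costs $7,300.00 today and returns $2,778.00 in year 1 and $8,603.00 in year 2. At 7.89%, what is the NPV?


Formula: NPV = C0 + C1/(1+r) + C2/(1+r)^2
Discount C1: $2,778.00 / (1 + 0.0789) = $2,574.84
Discount C2: $8,603.00 / (1 + 0.0789)^2 = $7,390.73
NPV = -$7,300.00 + $2,574.84 + $7,390.73 = $2,665.58

$2,665.58


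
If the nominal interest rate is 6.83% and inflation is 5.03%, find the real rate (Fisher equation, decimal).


Formula: (1 + r_real) = (1 + r_nom) / (1 + inflation)
Substituting: (1 + r_real) = 1.0683 / 1.0503
(1 + r_real) = 1.017138
r_real = 1.017138 - 1 = 0.017138

0.017138


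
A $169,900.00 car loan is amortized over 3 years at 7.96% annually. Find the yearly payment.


Formula: PMT = PV * r / (1 - (1+r)^(-n))
Denominator: 1 - (1 + 0.0796)^(-3) = 0.205285
Numerator: $169,900.00 * 0.0796 = 13524.04
PMT = 13524.04 / 0.205285 = $65,879.32

$65,879.32


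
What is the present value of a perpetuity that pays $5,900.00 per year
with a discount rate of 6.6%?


Formula: PV = C / r
Substituting: PV = $5,900.00 / 0.066
PV = $89,393.94

$89,393.94


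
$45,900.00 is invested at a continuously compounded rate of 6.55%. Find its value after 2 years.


Formula: FV = P * e^(r*t)
Exponent: r*t = 0.0655 * 2 = 0.131
e^(0.131) = 1.139968
FV = $45,900.00 * 1.139968 = $52,324.52

$52,324.52


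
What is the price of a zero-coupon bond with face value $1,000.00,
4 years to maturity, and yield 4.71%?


Formula: Price = FV / (1 + r)^n
Substituting: Price = $1,000.00 / (1 + 0.0471)^4
Discount factor: (1.0471)^4 = 1.202133
Price = $1,000.00 / 1.202133 = $831.85

$831.85


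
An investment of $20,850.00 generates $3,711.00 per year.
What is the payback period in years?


Formula: Payback = investment / annual cash flow
Substituting: Payback = $20,850.00 / $3,711.00
Payback = 5.6184 years

5.6184 years


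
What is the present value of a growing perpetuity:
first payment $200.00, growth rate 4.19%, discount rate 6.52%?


Formula: PV = C / (r - g)
Spread: r - g = 0.0652 - 0.0419 = 0.0233
Substituting: PV = $200.00 / 0.0233
PV = $8,583.69

$8,583.69


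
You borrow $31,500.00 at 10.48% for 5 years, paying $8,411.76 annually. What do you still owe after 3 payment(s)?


Formula: Balance = PV*(1+r)^k - PMT*((1+r)^k - 1)/r
Growth: (1 + 0.1048)^3 = 1.3485
Accumulated factor: ((1+r)^k - 1)/r = 3.325383
Balance = $31,500.00 * 1.3485 - $8,411.76 * 3.325383
Balance = $14,505.43

$14,505.43


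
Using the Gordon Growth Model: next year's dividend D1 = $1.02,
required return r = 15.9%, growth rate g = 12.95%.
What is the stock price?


Formula: P = D1 / (r - g)
Spread: r - g = 0.159 - 0.1295 = 0.0295
Substituting: P = $1.02 / 0.0295
P = $34.58

$34.58


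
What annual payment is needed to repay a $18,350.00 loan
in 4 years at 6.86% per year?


Formula: PMT = PV * r / (1 - (1+r)^(-n))
Denominator: 1 - (1 + 0.0686)^(-4) = 0.233099
Numerator: $18,350.00 * 0.0686 = 1258.81
PMT = 1258.81 / 0.233099 = $5,400.32

$5,400.32


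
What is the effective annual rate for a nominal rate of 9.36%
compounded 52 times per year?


Formula: EAR = (1 + r/m)^m - 1
Period rate: r/m = 0.0936 / 52 = 0.0018
Compounding: (1 + 0.0018)^52 = 1.098028
EAR = 1.098028 - 1 = 0.098028

0.098028


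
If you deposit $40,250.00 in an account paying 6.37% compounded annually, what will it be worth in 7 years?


Formula: FV = P * (1 + r)^n
Substituting: FV = $40,250.00 * (1 + 0.0637)^7
Growth factor: (1.0637)^7 = 1.540757
FV = $40,250.00 * 1.540757 = $62,015.46

$62,015.46


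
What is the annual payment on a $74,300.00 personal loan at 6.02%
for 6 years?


Formula: PMT = PV * r / (1 - (1+r)^(-n))
Denominator: 1 - (1 + 0.0602)^(-6) = 0.295837
Numerator: $74,300.00 * 0.0602 = 4472.86
PMT = 4472.86 / 0.295837 = $15,119.34

$15,119.34


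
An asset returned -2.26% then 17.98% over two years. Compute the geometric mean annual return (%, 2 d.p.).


Formula: Geometric mean = ((1+r1)*(1+r2))^(1/2) - 1
Product: (1 + -0.0226) * (1 + 0.1798) = 0.9774 * 1.1798 = 1.153137
Square root: 1.153137^0.5 = 1.073842
Geometric mean = 1.073842 - 1 = 0.073842
As percentage: 7.38%

7.38%


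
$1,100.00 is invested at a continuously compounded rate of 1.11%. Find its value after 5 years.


Formula: FV = P * e^(r*t)
Exponent: r*t = 0.0111 * 5 = 0.0555
e^(0.0555) = 1.057069
FV = $1,100.00 * 1.057069 = $1,162.78

$1,162.78


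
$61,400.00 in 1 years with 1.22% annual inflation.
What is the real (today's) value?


Formula: Real value = nominal / (1 + inflation)^years
Price level: (1 + 0.0122)^1 = 1.0122
Real value = $61,400.00 / 1.0122 = $60,659.95

$60,659.95


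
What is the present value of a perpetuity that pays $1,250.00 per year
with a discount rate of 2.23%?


Formula: PV = C / r
Substituting: PV = $1,250.00 / 0.0223
PV = $56,053.81

$56,053.81


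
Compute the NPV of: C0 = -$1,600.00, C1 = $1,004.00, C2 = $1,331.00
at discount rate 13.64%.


Formula: NPV = C0 + C1/(1+r) + C2/(1+r)^2
Discount C1: $1,004.00 / (1 + 0.1364) = $883.49
Discount C2: $1,331.00 / (1 + 0.1364)^2 = $1,030.66
NPV = -$1,600.00 + $883.49 + $1,030.66 = $314.15

$314.15


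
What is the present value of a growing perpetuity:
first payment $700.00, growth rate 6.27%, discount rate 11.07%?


Formula: PV = C / (r - g)
Spread: r - g = 0.1107 - 0.0627 = 0.048
Substituting: PV = $700.00 / 0.048
PV = $14,583.33

$14,583.33


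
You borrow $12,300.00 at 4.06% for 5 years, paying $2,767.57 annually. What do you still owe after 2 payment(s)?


Formula: Balance = PV*(1+r)^k - PMT*((1+r)^k - 1)/r
Growth: (1 + 0.0406)^2 = 1.082848
Accumulated factor: ((1+r)^k - 1)/r = 2.0406
Balance = $12,300.00 * 1.082848 - $2,767.57 * 2.0406
Balance = $7,671.53

$7,671.53


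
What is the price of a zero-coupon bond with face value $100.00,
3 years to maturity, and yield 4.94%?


Formula: Price = FV / (1 + r)^n
Substituting: Price = $100.00 / (1 + 0.0494)^3
Discount factor: (1.0494)^3 = 1.155642
Price = $100.00 / 1.155642 = $86.53

$86.53


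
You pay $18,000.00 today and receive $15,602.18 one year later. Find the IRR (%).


Formula: IRR = C1/C0 - 1
Substituting: IRR = $15,602.18 / $18,000.00 - 1
Ratio: 0.866788 - 1 = -0.133212
IRR = -13.3212%

-13.3212%


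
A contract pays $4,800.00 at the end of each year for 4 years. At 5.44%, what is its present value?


Formula: PV = PMT * (1 - (1+r)^(-n)) / r
Discount factor: (1 + 0.0544)^(-4) = 0.809056
Bracket: 1 - 0.809056 = 0.190944
PV = $4,800.00 * 0.190944 / 0.0544 = $16,848.03

$16,848.03


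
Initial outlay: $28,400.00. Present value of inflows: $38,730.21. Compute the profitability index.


Formula: PI = PV(cash flows) / initial investment
Substituting: PI = $38,730.21 / $28,400.00
PI = 1.3637

1.3637


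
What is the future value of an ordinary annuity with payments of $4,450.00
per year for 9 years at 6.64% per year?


Formula: FV = PMT * ((1+r)^n - 1) / r
Growth factor: (1 + 0.0664)^9 = 1.783533
Numerator: 1.783533 - 1 = 0.783533
FV = $4,450.00 * 0.783533 / 0.0664 = $52,510.89

$52,510.89


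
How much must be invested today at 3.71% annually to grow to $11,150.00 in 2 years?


Formula: PV = FV / (1 + r)^n
Substituting: PV = $11,150.00 / (1 + 0.0371)^2
Discount factor: (1.0371)^2 = 1.075576
PV = $11,150.00 / 1.075576 = $10,366.53

$10,366.53


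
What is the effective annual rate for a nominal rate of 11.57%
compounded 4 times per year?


Formula: EAR = (1 + r/m)^m - 1
Period rate: r/m = 0.1157 / 4 = 0.028925
Compounding: (1 + 0.028925)^4 = 1.120817
EAR = 1.120817 - 1 = 0.120817

0.120817


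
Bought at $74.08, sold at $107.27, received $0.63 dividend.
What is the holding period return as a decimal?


Formula: HPR = (P1 - P0 + D) / P0
Gain: $107.27 - $74.08 + $0.63 = $33.82
HPR = $33.82 / $74.08 = 0.4565

0.4565


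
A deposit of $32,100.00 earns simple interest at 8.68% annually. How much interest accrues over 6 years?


Formula: I = P * r * t
Substituting: I = $32,100.00 * 0.0868 * 6
Step: I = $32,100.00 * 0.5208
I = $16,717.68

$16,717.68


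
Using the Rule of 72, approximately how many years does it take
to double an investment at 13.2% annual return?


Formula: Years ≈ 72 / r
Substituting: Years ≈ 72 / 13.2
Years ≈ 5.5

5.5 years


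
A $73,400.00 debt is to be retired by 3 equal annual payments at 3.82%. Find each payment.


Formula: PMT = PV * r / (1 - (1+r)^(-n))
Denominator: 1 - (1 + 0.0382)^(-3) = 0.106372
Numerator: $73,400.00 * 0.0382 = 2803.88
PMT = 2803.88 / 0.106372 = $26,359.27

$26,359.27


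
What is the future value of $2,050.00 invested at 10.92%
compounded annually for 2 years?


Formula: FV = P * (1 + r)^n
Substituting: FV = $2,050.00 * (1 + 0.1092)^2
Growth factor: (1.1092)^2 = 1.230325
FV = $2,050.00 * 1.230325 = $2,522.17

$2,522.17


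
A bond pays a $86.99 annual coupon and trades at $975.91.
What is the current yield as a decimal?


Formula: Current yield = annual coupon / price
Substituting: CY = $86.99 / $975.91
CY = 0.089137

0.089137


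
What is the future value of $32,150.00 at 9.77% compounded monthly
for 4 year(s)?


Formula: FV = P * (1 + r/m)^(m*t)
Period rate: r/m = 0.0977 / 12 = 0.008142
Total periods: m*t = 12 * 4 = 48
Growth factor: (1 + 0.008142)^48 = 1.475826
FV = $32,150.00 * 1.475826 = $47,447.80

$47,447.80


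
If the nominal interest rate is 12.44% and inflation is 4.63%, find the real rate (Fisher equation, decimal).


Formula: (1 + r_real) = (1 + r_nom) / (1 + inflation)
Substituting: (1 + r_real) = 1.1244 / 1.0463
(1 + r_real) = 1.074644
r_real = 1.074644 - 1 = 0.074644

0.074644


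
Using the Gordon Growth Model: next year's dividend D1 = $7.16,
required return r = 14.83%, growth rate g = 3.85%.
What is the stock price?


Formula: P = D1 / (r - g)
Spread: r - g = 0.1483 - 0.0385 = 0.1098
Substituting: P = $7.16 / 0.1098
P = $65.21

$65.21


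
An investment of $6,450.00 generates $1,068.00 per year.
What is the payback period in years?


Formula: Payback = investment / annual cash flow
Substituting: Payback = $6,450.00 / $1,068.00
Payback = 6.0393 years

6.0393 years


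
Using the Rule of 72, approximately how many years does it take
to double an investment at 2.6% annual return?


Formula: Years ≈ 72 / r
Substituting: Years ≈ 72 / 2.6
Years ≈ 27.7

27.7 years


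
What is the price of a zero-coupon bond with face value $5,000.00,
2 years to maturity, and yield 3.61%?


Formula: Price = FV / (1 + r)^n
Substituting: Price = $5,000.00 / (1 + 0.0361)^2
Discount factor: (1.0361)^2 = 1.073503
Price = $5,000.00 / 1.073503 = $4,657.65

$4,657.65


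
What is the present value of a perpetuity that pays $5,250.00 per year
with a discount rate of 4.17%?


Formula: PV = C / r
Substituting: PV = $5,250.00 / 0.0417
PV = $125,899.28

$125,899.28


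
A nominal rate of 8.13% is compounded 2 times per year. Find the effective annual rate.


Formula: EAR = (1 + r/m)^m - 1
Period rate: r/m = 0.0813 / 2 = 0.04065
Compounding: (1 + 0.04065)^2 = 1.082952
EAR = 1.082952 - 1 = 0.082952

0.082952


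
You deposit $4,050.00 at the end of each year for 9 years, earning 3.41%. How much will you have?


Formula: FV = PMT * ((1+r)^n - 1) / r
Growth factor: (1 + 0.0341)^9 = 1.352268
Numerator: 1.352268 - 1 = 0.352268
FV = $4,050.00 * 0.352268 / 0.0341 = $41,838.31

$41,838.31


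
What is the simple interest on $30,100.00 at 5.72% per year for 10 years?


Formula: I = P * r * t
Substituting: I = $30,100.00 * 0.0572 * 10
Step: I = $30,100.00 * 0.572
I = $17,217.20

$17,217.20


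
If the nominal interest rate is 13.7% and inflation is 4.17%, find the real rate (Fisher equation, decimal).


Formula: (1 + r_real) = (1 + r_nom) / (1 + inflation)
Substituting: (1 + r_real) = 1.137 / 1.0417
(1 + r_real) = 1.091485
r_real = 1.091485 - 1 = 0.091485

0.091485


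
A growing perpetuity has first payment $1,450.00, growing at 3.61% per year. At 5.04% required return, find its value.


Formula: PV = C / (r - g)
Spread: r - g = 0.0504 - 0.0361 = 0.0143
Substituting: PV = $1,450.00 / 0.0143
PV = $101,398.60

$101,398.60


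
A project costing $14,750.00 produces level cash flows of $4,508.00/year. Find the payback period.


Formula: Payback = investment / annual cash flow
Substituting: Payback = $14,750.00 / $4,508.00
Payback = 3.272 years

3.272 years


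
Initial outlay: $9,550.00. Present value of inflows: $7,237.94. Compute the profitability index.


Formula: PI = PV(cash flows) / initial investment
Substituting: PI = $7,237.94 / $9,550.00
PI = 0.7579

0.7579


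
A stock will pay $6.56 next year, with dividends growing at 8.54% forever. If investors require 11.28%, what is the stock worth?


Formula: P = D1 / (r - g)
Spread: r - g = 0.1128 - 0.0854 = 0.0274
Substituting: P = $6.56 / 0.0274
P = $239.42

$239.42


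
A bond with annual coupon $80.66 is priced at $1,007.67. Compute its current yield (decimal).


Formula: Current yield = annual coupon / price
Substituting: CY = $80.66 / $1,007.67
CY = 0.080046

0.080046


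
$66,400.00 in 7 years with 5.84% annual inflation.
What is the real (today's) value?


Formula: Real value = nominal / (1 + inflation)^years
Price level: (1 + 0.0584)^7 = 1.487815
Real value = $66,400.00 / 1.487815 = $44,629.22

$44,629.22


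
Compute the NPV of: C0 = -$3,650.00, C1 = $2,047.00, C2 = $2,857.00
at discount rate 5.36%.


Formula: NPV = C0 + C1/(1+r) + C2/(1+r)^2
Discount C1: $2,047.00 / (1 + 0.0536) = $1,942.86
Discount C2: $2,857.00 / (1 + 0.0536)^2 = $2,573.70
NPV = -$3,650.00 + $1,942.86 + $2,573.70 = $866.57

$866.57


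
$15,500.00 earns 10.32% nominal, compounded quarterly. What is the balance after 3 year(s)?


Formula: FV = P * (1 + r/m)^(m*t)
Period rate: r/m = 0.1032 / 4 = 0.0258
Total periods: m*t = 4 * 3 = 12
Growth factor: (1 + 0.0258)^12 = 1.357539
FV = $15,500.00 * 1.357539 = $21,041.86

$21,041.86


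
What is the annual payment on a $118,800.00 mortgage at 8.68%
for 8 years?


Formula: PMT = PV * r / (1 - (1+r)^(-n))
Denominator: 1 - (1 + 0.0868)^(-8) = 0.48619
Numerator: $118,800.00 * 0.0868 = 10311.84
PMT = 10311.84 / 0.48619 = $21,209.51

$21,209.51


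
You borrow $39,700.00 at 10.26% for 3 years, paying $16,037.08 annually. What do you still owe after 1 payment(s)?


Formula: Balance = PV*(1+r)^k - PMT*((1+r)^k - 1)/r
Growth: (1 + 0.1026)^1 = 1.1026
Accumulated factor: ((1+r)^k - 1)/r = 1.0
Balance = $39,700.00 * 1.1026 - $16,037.08 * 1.0
Balance = $27,736.14

$27,736.14


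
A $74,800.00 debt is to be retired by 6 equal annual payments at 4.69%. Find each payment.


Formula: PMT = PV * r / (1 - (1+r)^(-n))
Denominator: 1 - (1 + 0.0469)^(-6) = 0.240428
Numerator: $74,800.00 * 0.0469 = 3508.12
PMT = 3508.12 / 0.240428 = $14,591.13

$14,591.13


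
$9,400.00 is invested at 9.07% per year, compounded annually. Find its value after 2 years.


Formula: FV = P * (1 + r)^n
Substituting: FV = $9,400.00 * (1 + 0.0907)^2
Growth factor: (1.0907)^2 = 1.189626
FV = $9,400.00 * 1.189626 = $11,182.49

$11,182.49


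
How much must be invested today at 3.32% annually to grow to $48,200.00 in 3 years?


Formula: PV = FV / (1 + r)^n
Substituting: PV = $48,200.00 / (1 + 0.0332)^3
Discount factor: (1.0332)^3 = 1.102943
PV = $48,200.00 / 1.102943 = $43,701.25

$43,701.25


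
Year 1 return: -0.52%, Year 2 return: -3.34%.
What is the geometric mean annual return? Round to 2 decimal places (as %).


Formula: Geometric mean = ((1+r1)*(1+r2))^(1/2) - 1
Product: (1 + -0.0052) * (1 + -0.0334) = 0.9948 * 0.9666 = 0.961574
Square root: 0.961574^0.5 = 0.980599
Geometric mean = 0.980599 - 1 = -0.019401
As percentage: -1.94%

-1.94%


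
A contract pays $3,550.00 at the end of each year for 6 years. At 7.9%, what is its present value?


Formula: PV = PMT * (1 - (1+r)^(-n)) / r
Discount factor: (1 + 0.079)^(-6) = 0.633682
Bracket: 1 - 0.633682 = 0.366318
PV = $3,550.00 * 0.366318 / 0.079 = $16,461.13

$16,461.13


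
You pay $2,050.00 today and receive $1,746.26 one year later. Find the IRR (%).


Formula: IRR = C1/C0 - 1
Substituting: IRR = $1,746.26 / $2,050.00 - 1
Ratio: 0.851834 - 1 = -0.148166
IRR = -14.8166%

-14.8166%


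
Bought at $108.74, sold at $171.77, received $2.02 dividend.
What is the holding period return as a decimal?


Formula: HPR = (P1 - P0 + D) / P0
Gain: $171.77 - $108.74 + $2.02 = $65.05
HPR = $65.05 / $108.74 = 0.5982

0.5982


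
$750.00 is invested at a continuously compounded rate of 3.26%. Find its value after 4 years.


Formula: FV = P * e^(r*t)
Exponent: r*t = 0.0326 * 4 = 0.1304
e^(0.1304) = 1.139284
FV = $750.00 * 1.139284 = $854.46

$854.46


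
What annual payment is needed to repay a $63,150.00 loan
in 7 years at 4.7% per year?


Formula: PMT = PV * r / (1 - (1+r)^(-n))
Denominator: 1 - (1 + 0.047)^(-7) = 0.274941
Numerator: $63,150.00 * 0.047 = 2968.05
PMT = 2968.05 / 0.274941 = $10,795.22

$10,795.22


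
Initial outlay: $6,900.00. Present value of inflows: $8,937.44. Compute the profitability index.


Formula: PI = PV(cash flows) / initial investment
Substituting: PI = $8,937.44 / $6,900.00
PI = 1.2953

1.2953


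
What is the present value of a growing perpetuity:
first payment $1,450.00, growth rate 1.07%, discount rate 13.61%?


Formula: PV = C / (r - g)
Spread: r - g = 0.1361 - 0.0107 = 0.1254
Substituting: PV = $1,450.00 / 0.1254
PV = $11,563.00

$11,563.00


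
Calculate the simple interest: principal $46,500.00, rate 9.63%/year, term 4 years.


Formula: I = P * r * t
Substituting: I = $46,500.00 * 0.0963 * 4
Step: I = $46,500.00 * 0.3852
I = $17,911.80

$17,911.80


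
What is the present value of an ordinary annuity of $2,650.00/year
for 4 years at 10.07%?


Formula: PV = PMT * (1 - (1+r)^(-n)) / r
Discount factor: (1 + 0.1007)^(-4) = 0.681278
Bracket: 1 - 0.681278 = 0.318722
PV = $2,650.00 * 0.318722 / 0.1007 = $8,387.43

$8,387.43


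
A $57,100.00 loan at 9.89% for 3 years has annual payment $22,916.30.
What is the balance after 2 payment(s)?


Formula: Balance = PV*(1+r)^k - PMT*((1+r)^k - 1)/r
Growth: (1 + 0.0989)^2 = 1.207581
Accumulated factor: ((1+r)^k - 1)/r = 2.0989
Balance = $57,100.00 * 1.207581 - $22,916.30 * 2.0989
Balance = $20,853.87

$20,853.87


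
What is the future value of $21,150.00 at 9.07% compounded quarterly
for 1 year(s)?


Formula: FV = P * (1 + r/m)^(m*t)
Period rate: r/m = 0.0907 / 4 = 0.022675
Total periods: m*t = 4 * 1 = 4
Growth factor: (1 + 0.022675)^4 = 1.093832
FV = $21,150.00 * 1.093832 = $23,134.54

$23,134.54


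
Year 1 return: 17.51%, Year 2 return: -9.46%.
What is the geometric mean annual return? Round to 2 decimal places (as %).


Formula: Geometric mean = ((1+r1)*(1+r2))^(1/2) - 1
Product: (1 + 0.1751) * (1 + -0.0946) = 1.1751 * 0.9054 = 1.063936
Square root: 1.063936^0.5 = 1.031473
Geometric mean = 1.031473 - 1 = 0.031473
As percentage: 3.15%

3.15%


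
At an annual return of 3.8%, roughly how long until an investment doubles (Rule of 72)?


Formula: Years ≈ 72 / r
Substituting: Years ≈ 72 / 3.8
Years ≈ 18.9

18.9 years


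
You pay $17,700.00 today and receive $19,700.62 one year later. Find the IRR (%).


Formula: IRR = C1/C0 - 1
Substituting: IRR = $19,700.62 / $17,700.00 - 1
Ratio: 1.113029 - 1 = 0.113029
IRR = 11.3029%

11.3029%


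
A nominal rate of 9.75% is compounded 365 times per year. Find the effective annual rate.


Formula: EAR = (1 + r/m)^m - 1
Period rate: r/m = 0.0975 / 365 = 0.000267
Compounding: (1 + 0.000267)^365 = 1.102397
EAR = 1.102397 - 1 = 0.102397

0.102397


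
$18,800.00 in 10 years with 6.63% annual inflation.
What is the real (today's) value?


Formula: Real value = nominal / (1 + inflation)^years
Price level: (1 + 0.0663)^10 = 1.900177
Real value = $18,800.00 / 1.900177 = $9,893.81

$9,893.81


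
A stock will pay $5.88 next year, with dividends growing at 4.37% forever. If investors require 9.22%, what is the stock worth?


Formula: P = D1 / (r - g)
Spread: r - g = 0.0922 - 0.0437 = 0.0485
Substituting: P = $5.88 / 0.0485
P = $121.24

$121.24


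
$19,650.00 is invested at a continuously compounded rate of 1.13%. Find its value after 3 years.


Formula: FV = P * e^(r*t)
Exponent: r*t = 0.0113 * 3 = 0.0339
e^(0.0339) = 1.034481
FV = $19,650.00 * 1.034481 = $20,327.55

$20,327.55


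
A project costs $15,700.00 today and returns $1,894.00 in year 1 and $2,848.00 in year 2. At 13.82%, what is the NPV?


Formula: NPV = C0 + C1/(1+r) + C2/(1+r)^2
Discount C1: $1,894.00 / (1 + 0.1382) = $1,664.03
Discount C2: $2,848.00 / (1 + 0.1382)^2 = $2,198.38
NPV = -$15,700.00 + $1,664.03 + $2,198.38 = -$11,837.59

-$11,837.59


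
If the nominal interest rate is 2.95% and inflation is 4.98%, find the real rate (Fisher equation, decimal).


Formula: (1 + r_real) = (1 + r_nom) / (1 + inflation)
Substituting: (1 + r_real) = 1.0295 / 1.0498
(1 + r_real) = 0.980663
r_real = 0.980663 - 1 = -0.019337

-0.019337


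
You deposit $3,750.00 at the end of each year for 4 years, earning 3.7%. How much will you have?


Formula: FV = PMT * ((1+r)^n - 1) / r
Growth factor: (1 + 0.037)^4 = 1.156418
Numerator: 1.156418 - 1 = 0.156418
FV = $3,750.00 * 0.156418 / 0.037 = $15,853.22

$15,853.22


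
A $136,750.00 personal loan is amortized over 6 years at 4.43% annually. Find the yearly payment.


Formula: PMT = PV * r / (1 - (1+r)^(-n))
Denominator: 1 - (1 + 0.0443)^(-6) = 0.229011
Numerator: $136,750.00 * 0.0443 = 6058.025
PMT = 6058.025 / 0.229011 = $26,453.02

$26,453.02


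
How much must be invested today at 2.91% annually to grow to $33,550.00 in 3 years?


Formula: PV = FV / (1 + r)^n
Substituting: PV = $33,550.00 / (1 + 0.0291)^3
Discount factor: (1.0291)^3 = 1.089865
PV = $33,550.00 / 1.089865 = $30,783.63

$30,783.63


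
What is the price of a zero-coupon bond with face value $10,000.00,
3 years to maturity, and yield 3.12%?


Formula: Price = FV / (1 + r)^n
Substituting: Price = $10,000.00 / (1 + 0.0312)^3
Discount factor: (1.0312)^3 = 1.096551
Price = $10,000.00 / 1.096551 = $9,119.51

$9,119.51


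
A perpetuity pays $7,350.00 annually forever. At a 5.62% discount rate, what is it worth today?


Formula: PV = C / r
Substituting: PV = $7,350.00 / 0.0562
PV = $130,782.92

$130,782.92


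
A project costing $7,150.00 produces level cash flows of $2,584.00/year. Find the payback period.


Formula: Payback = investment / annual cash flow
Substituting: Payback = $7,150.00 / $2,584.00
Payback = 2.767 years

2.767 years


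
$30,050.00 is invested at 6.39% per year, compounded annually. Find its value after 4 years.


Formula: FV = P * (1 + r)^n
Substituting: FV = $30,050.00 * (1 + 0.0639)^4
Growth factor: (1.0639)^4 = 1.28116
FV = $30,050.00 * 1.28116 = $38,498.85

$38,498.85


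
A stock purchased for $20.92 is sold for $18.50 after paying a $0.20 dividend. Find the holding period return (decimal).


Formula: HPR = (P1 - P0 + D) / P0
Gain: $18.50 - $20.92 + $0.20 = -$2.22
HPR = -$2.22 / $20.92 = -0.1061

-0.1061


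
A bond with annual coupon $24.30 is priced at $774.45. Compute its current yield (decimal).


Formula: Current yield = annual coupon / price
Substituting: CY = $24.30 / $774.45
CY = 0.031377

0.031377


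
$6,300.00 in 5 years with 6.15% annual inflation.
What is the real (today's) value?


Formula: Real value = nominal / (1 + inflation)^years
Price level: (1 + 0.0615)^5 = 1.347721
Real value = $6,300.00 / 1.347721 = $4,674.56

$4,674.56


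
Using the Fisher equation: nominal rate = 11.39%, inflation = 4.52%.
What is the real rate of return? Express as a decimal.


Formula: (1 + r_real) = (1 + r_nom) / (1 + inflation)
Substituting: (1 + r_real) = 1.1139 / 1.0452
(1 + r_real) = 1.065729
r_real = 1.065729 - 1 = 0.065729

0.065729


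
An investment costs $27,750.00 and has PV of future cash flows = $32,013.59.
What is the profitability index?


Formula: PI = PV(cash flows) / initial investment
Substituting: PI = $32,013.59 / $27,750.00
PI = 1.1536

1.1536


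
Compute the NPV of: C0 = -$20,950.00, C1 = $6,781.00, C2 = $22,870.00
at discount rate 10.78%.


Formula: NPV = C0 + C1/(1+r) + C2/(1+r)^2
Discount C1: $6,781.00 / (1 + 0.1078) = $6,121.14
Discount C2: $22,870.00 / (1 + 0.1078)^2 = $18,635.60
NPV = -$20,950.00 + $6,121.14 + $18,635.60 = $3,806.74

$3,806.74


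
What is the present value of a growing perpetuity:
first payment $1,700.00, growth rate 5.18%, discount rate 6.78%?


Formula: PV = C / (r - g)
Spread: r - g = 0.0678 - 0.0518 = 0.016
Substituting: PV = $1,700.00 / 0.016
PV = $106,250.00

$106,250.00


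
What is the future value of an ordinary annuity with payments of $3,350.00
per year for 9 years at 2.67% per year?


Formula: FV = PMT * ((1+r)^n - 1) / r
Growth factor: (1 + 0.0267)^9 = 1.267629
Numerator: 1.267629 - 1 = 0.267629
FV = $3,350.00 * 0.267629 / 0.0267 = $33,578.88

$33,578.88


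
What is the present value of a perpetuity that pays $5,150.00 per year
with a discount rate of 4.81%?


Formula: PV = C / r
Substituting: PV = $5,150.00 / 0.0481
PV = $107,068.61

$107,068.61


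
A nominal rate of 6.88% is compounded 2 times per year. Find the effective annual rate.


Formula: EAR = (1 + r/m)^m - 1
Period rate: r/m = 0.0688 / 2 = 0.0344
Compounding: (1 + 0.0344)^2 = 1.069983
EAR = 1.069983 - 1 = 0.069983

0.069983


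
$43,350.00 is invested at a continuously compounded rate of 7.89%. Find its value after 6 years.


Formula: FV = P * e^(r*t)
Exponent: r*t = 0.0789 * 6 = 0.4734
e^(0.4734) = 1.605443
FV = $43,350.00 * 1.605443 = $69,595.97

$69,595.97


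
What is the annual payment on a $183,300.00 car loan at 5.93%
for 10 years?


Formula: PMT = PV * r / (1 - (1+r)^(-n))
Denominator: 1 - (1 + 0.0593)^(-10) = 0.437904
Numerator: $183,300.00 * 0.0593 = 10869.69
PMT = 10869.69 / 0.437904 = $24,822.07

$24,822.07


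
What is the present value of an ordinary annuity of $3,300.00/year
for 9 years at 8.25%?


Formula: PV = PMT * (1 - (1+r)^(-n)) / r
Discount factor: (1 + 0.0825)^(-9) = 0.489947
Bracket: 1 - 0.489947 = 0.510053
PV = $3,300.00 * 0.510053 / 0.0825 = $20,402.13

$20,402.13


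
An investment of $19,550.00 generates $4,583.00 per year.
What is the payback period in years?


Formula: Payback = investment / annual cash flow
Substituting: Payback = $19,550.00 / $4,583.00
Payback = 4.2658 years

4.2658 years


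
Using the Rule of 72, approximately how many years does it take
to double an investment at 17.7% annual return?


Formula: Years ≈ 72 / r
Substituting: Years ≈ 72 / 17.7
Years ≈ 4.1

4.1 years


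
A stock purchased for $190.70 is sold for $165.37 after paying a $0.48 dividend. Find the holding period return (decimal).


Formula: HPR = (P1 - P0 + D) / P0
Gain: $165.37 - $190.70 + $0.48 = -$24.85
HPR = -$24.85 / $190.70 = -0.1303

-0.1303


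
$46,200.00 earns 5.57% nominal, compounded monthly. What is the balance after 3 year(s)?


Formula: FV = P * (1 + r/m)^(m*t)
Period rate: r/m = 0.0557 / 12 = 0.004642
Total periods: m*t = 12 * 3 = 36
Growth factor: (1 + 0.004642)^36 = 1.181416
FV = $46,200.00 * 1.181416 = $54,581.40

$54,581.40


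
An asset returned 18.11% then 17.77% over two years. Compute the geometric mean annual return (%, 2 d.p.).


Formula: Geometric mean = ((1+r1)*(1+r2))^(1/2) - 1
Product: (1 + 0.1811) * (1 + 0.1777) = 1.1811 * 1.1777 = 1.390981
Square root: 1.390981^0.5 = 1.179399
Geometric mean = 1.179399 - 1 = 0.179399
As percentage: 17.94%

17.94%


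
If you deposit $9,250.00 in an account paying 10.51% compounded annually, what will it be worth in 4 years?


Formula: FV = P * (1 + r)^n
Substituting: FV = $9,250.00 * (1 + 0.1051)^4
Growth factor: (1.1051)^4 = 1.491442
FV = $9,250.00 * 1.491442 = $13,795.84

$13,795.84


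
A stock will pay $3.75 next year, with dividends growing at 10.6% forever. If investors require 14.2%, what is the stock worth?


Formula: P = D1 / (r - g)
Spread: r - g = 0.142 - 0.106 = 0.036
Substituting: P = $3.75 / 0.036
P = $104.17

$104.17


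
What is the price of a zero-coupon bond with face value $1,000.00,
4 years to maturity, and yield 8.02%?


Formula: Price = FV / (1 + r)^n
Substituting: Price = $1,000.00 / (1 + 0.0802)^4
Discount factor: (1.0802)^4 = 1.361497
Price = $1,000.00 / 1.361497 = $734.49

$734.49


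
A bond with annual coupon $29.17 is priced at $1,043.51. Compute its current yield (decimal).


Formula: Current yield = annual coupon / price
Substituting: CY = $29.17 / $1,043.51
CY = 0.027954

0.027954


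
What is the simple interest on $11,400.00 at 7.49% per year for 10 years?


Formula: I = P * r * t
Substituting: I = $11,400.00 * 0.0749 * 10
Step: I = $11,400.00 * 0.749
I = $8,538.60

$8,538.60


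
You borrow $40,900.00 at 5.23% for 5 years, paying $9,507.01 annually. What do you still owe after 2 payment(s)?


Formula: Balance = PV*(1+r)^k - PMT*((1+r)^k - 1)/r
Growth: (1 + 0.0523)^2 = 1.107335
Accumulated factor: ((1+r)^k - 1)/r = 2.0523
Balance = $40,900.00 * 1.107335 - $9,507.01 * 2.0523
Balance = $25,778.78

$25,778.78


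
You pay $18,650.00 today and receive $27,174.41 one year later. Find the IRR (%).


Formula: IRR = C1/C0 - 1
Substituting: IRR = $27,174.41 / $18,650.00 - 1
Ratio: 1.457073 - 1 = 0.457073
IRR = 45.7073%

45.7073%


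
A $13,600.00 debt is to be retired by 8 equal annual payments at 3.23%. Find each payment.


Formula: PMT = PV * r / (1 - (1+r)^(-n))
Denominator: 1 - (1 + 0.0323)^(-8) = 0.224552
Numerator: $13,600.00 * 0.0323 = 439.28
PMT = 439.28 / 0.224552 = $1,956.25

$1,956.25


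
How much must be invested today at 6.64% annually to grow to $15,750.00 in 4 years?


Formula: PV = FV / (1 + r)^n
Substituting: PV = $15,750.00 / (1 + 0.0664)^4
Discount factor: (1.0664)^4 = 1.293244
PV = $15,750.00 / 1.293244 = $12,178.67

$12,178.67


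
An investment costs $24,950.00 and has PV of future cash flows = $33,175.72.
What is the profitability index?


Formula: PI = PV(cash flows) / initial investment
Substituting: PI = $33,175.72 / $24,950.00
PI = 1.3297

1.3297


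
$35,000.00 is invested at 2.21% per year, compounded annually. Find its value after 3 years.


Formula: FV = P * (1 + r)^n
Substituting: FV = $35,000.00 * (1 + 0.0221)^3
Growth factor: (1.0221)^3 = 1.067776
FV = $35,000.00 * 1.067776 = $37,372.16

$37,372.16


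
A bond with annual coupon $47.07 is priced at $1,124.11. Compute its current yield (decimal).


Formula: Current yield = annual coupon / price
Substituting: CY = $47.07 / $1,124.11
CY = 0.041873

0.041873


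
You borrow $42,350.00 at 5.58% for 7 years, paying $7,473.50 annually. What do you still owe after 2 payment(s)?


Formula: Balance = PV*(1+r)^k - PMT*((1+r)^k - 1)/r
Growth: (1 + 0.0558)^2 = 1.114714
Accumulated factor: ((1+r)^k - 1)/r = 2.0558
Balance = $42,350.00 * 1.114714 - $7,473.50 * 2.0558
Balance = $31,844.10

$31,844.10


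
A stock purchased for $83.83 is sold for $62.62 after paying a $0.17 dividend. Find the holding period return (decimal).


Formula: HPR = (P1 - P0 + D) / P0
Gain: $62.62 - $83.83 + $0.17 = -$21.04
HPR = -$21.04 / $83.83 = -0.251

-0.251


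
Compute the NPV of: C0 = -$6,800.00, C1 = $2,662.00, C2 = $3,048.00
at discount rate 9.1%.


Formula: NPV = C0 + C1/(1+r) + C2/(1+r)^2
Discount C1: $2,662.00 / (1 + 0.091) = $2,439.96
Discount C2: $3,048.00 / (1 + 0.091)^2 = $2,560.74
NPV = -$6,800.00 + $2,439.96 + $2,560.74 = -$1,799.30

-$1,799.30


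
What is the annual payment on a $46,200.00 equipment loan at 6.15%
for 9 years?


Formula: PMT = PV * r / (1 - (1+r)^(-n))
Denominator: 1 - (1 + 0.0615)^(-9) = 0.415587
Numerator: $46,200.00 * 0.0615 = 2841.3
PMT = 2841.3 / 0.415587 = $6,836.84

$6,836.84


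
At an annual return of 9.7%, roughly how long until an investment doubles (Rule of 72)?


Formula: Years ≈ 72 / r
Substituting: Years ≈ 72 / 9.7
Years ≈ 7.4

7.4 years


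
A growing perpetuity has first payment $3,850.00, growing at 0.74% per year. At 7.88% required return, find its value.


Formula: PV = C / (r - g)
Spread: r - g = 0.0788 - 0.0074 = 0.0714
Substituting: PV = $3,850.00 / 0.0714
PV = $53,921.57

$53,921.57


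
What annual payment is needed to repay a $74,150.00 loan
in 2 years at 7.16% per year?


Formula: PMT = PV * r / (1 - (1+r)^(-n))
Denominator: 1 - (1 + 0.0716)^(-2) = 0.129168
Numerator: $74,150.00 * 0.0716 = 5309.14
PMT = 5309.14 / 0.129168 = $41,102.73

$41,102.73
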